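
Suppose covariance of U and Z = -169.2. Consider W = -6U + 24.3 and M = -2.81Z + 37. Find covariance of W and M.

covariance of W and M = a·c·covariance of U and Z = (-6)·(-2.81)·(-169.2) = -2852.712. Additive constants drop out.

covariance of W and M = -2852.712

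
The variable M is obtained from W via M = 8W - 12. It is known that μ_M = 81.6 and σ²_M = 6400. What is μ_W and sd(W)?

From M = 8W - 12: μ_M = a·μ_W + b, so μ_W = (μ_M − b)/a = (81.6 − (-12))/8 = 11.7.
sd(M) = √6400 = 80.
sd(M) = |a|·sd(W), so sd(W) = 80/|8| = 10.

μ_W = 11.7, sd(W) = 10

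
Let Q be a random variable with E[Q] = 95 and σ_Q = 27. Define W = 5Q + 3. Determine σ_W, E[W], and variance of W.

σ_W = 135, E[W] = 478, variance of W = 18225

W = 5Q + 3 is linear with a = 5, b = 3.
σ_W = |a|·σ_Q = |5|·27 = 135.
E[W] = a·E[Q] + b = 5·95 + 3 = 478.
variance of Q = 27² = 729.
variance of W = a²·variance of Q = 5²·729 = 18225 (the additive constant 3 does not affect variance).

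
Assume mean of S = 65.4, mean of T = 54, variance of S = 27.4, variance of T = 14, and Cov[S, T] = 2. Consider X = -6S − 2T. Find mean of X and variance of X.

mean of X = (-6)·mean of S + (-2)·mean of T = (-6)·65.4 + (-2)·54 = -500.4.
variance of X = a²·variance of S + b²·variance of T + 2ab·Cov[S, T] with a = -6, b = -2.
= (-6)²·27.4 + (-2)²·14 + 2·(-6)·(-2)·2
= 986.4 + 56 + 48 = 1090.4.

mean of X = -500.4, variance of X = 1090.4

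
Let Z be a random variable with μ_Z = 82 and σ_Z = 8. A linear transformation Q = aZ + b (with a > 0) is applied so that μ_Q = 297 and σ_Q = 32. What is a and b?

σ_Q = a·σ_Z (a > 0), so a = 32/8 = 4.
μ_Q = a·μ_Z + b, so b = 297 − 4·82 = -31.

a = 4, b = -31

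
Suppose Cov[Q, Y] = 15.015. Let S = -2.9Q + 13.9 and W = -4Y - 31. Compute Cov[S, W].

Cov[S, W] = 174.174

Cov[S, W] = a·c·Cov[Q, Y] = (-2.9)·(-4)·15.015 = 174.174. Additive constants drop out.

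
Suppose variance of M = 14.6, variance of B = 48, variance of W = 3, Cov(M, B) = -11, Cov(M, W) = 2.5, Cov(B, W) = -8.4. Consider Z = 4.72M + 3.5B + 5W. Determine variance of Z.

variance of Z = 448.82464

variance of Z = a²·variance of M + b²·variance of B + c²·variance of W + 2ab·Cov(M, B) + 2ac·Cov(M, W) + 2bc·Cov(B, W), with a = 4.72, b = 3.5, c = 5.
= 325.26464 + 588 + 75 + (-363.44) + 118 + (-294)
= 448.82464.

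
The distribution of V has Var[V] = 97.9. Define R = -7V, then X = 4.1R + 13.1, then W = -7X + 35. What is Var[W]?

Var[W] = 3951323.299

Var[R] = (-7)²·97.9 = 4797.1.
Var[X] = 4.1²·4797.1 = 80639.251.
Var[W] = (-7)²·80639.251 = 3951323.299.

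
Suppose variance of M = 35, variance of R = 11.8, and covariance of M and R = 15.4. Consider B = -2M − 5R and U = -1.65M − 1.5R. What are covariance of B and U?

By bilinearity, covariance of B and U = ac·variance of M + bd·variance of R + (ad+bc)·covariance of M and R, with a=-2, b=-5, c=-1.65, d=-1.5.
ac·variance of M = (-2)·(-1.65)·35 = 115.5
bd·variance of R = (-5)·(-1.5)·11.8 = 88.5
(ad+bc)·covariance of M and R = (11.25)·15.4 = 173.25
covariance of B and U = 115.5 + 88.5 + 173.25 = 377.25.

covariance of B and U = 377.25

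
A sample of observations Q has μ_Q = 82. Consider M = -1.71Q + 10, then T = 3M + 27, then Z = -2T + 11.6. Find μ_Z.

μ_M = (-1.71)·82 + 10 = -130.22.
μ_T = 3·(-130.22) + 27 = -363.66.
μ_Z = (-2)·(-363.66) + 11.6 = 738.92.

μ_Z = 738.92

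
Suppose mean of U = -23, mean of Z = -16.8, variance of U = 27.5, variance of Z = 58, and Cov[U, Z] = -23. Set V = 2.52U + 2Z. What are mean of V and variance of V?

mean of V = 2.52·mean of U + 2·mean of Z = 2.52·(-23) + 2·(-16.8) = -91.56.
variance of V = a²·variance of U + b²·variance of Z + 2ab·Cov[U, Z] with a = 2.52, b = 2.
= 2.52²·27.5 + 2²·58 + 2·2.52·2·(-23)
= 174.636 + 232 + (-231.84) = 174.796.

mean of V = -91.56, variance of V = 174.796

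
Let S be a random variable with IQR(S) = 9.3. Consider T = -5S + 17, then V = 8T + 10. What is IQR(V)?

IQR(T) = |-5|·9.3 = 46.5.
IQR(V) = |8|·46.5 = 372.

IQR(V) = 372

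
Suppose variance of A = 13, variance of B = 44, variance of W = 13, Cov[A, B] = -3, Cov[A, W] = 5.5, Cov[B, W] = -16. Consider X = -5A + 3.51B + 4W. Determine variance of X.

variance of X = 511.1044

variance of X = a²·variance of A + b²·variance of B + c²·variance of W + 2ab·Cov[A, B] + 2ac·Cov[A, W] + 2bc·Cov[B, W], with a = -5, b = 3.51, c = 4.
= 325 + 542.0844 + 208 + 105.3 + (-220) + (-449.28)
= 511.1044.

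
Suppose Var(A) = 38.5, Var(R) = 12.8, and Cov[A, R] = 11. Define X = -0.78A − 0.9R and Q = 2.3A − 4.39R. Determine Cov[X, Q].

Cov[X, Q] = -3.6

By bilinearity, Cov[X, Q] = ac·Var(A) + bd·Var(R) + (ad+bc)·Cov[A, R], with a=-0.78, b=-0.9, c=2.3, d=-4.39.
ac·Var(A) = (-0.78)·2.3·38.5 = -69.069
bd·Var(R) = (-0.9)·(-4.39)·12.8 = 50.5728
(ad+bc)·Cov[A, R] = (1.3542)·11 = 14.8962
Cov[X, Q] = -69.069 + 50.5728 + 14.8962 = -3.6.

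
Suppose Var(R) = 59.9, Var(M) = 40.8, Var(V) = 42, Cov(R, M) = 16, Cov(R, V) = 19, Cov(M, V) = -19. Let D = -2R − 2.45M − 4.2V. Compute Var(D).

Var(D) = 1310.362

Var(D) = a²·Var(R) + b²·Var(M) + c²·Var(V) + 2ab·Cov(R, M) + 2ac·Cov(R, V) + 2bc·Cov(M, V), with a = -2, b = -2.45, c = -4.2.
= 239.6 + 244.902 + 740.88 + 156.8 + 319.2 + (-391.02)
= 1310.362.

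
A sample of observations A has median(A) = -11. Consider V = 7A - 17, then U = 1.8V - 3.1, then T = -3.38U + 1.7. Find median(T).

median(T) = 584.074

median(V) = 7·(-11) + (-17) = -94.
median(U) = 1.8·(-94) + (-3.1) = -172.3.
median(T) = (-3.38)·(-172.3) + 1.7 = 584.074.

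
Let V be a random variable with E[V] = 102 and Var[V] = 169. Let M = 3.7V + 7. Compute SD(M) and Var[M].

M = 3.7V + 7 is linear with a = 3.7, b = 7.
SD(V) = √169 = 13.
SD(M) = |a|·SD(V) = |3.7|·13 = 48.1.
Var[M] = a²·Var[V] = 3.7²·169 = 2313.61 (the additive constant 7 does not affect variance).

SD(M) = 48.1, Var[M] = 2313.61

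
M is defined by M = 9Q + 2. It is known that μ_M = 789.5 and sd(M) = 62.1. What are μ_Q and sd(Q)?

From M = 9Q + 2: μ_M = a·μ_Q + b, so μ_Q = (μ_M − b)/a = (789.5 − 2)/9 = 87.5.
sd(M) = |a|·sd(Q), so sd(Q) = 62.1/|9| = 6.9.

μ_Q = 87.5, sd(Q) = 6.9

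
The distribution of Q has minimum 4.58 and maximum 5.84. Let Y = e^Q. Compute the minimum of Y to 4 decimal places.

e^Q is increasing on this domain, so min(Y) comes from min(Q) = 4.58: min(Y) = exp(4.58) ≈ 97.5144.

min(Y) = 97.5144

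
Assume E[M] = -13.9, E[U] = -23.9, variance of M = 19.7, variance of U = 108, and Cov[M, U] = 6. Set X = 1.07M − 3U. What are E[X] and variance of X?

E[X] = 56.827, variance of X = 956.03453

E[X] = 1.07·E[M] + (-3)·E[U] = 1.07·(-13.9) + (-3)·(-23.9) = 56.827.
variance of X = a²·variance of M + b²·variance of U + 2ab·Cov[M, U] with a = 1.07, b = -3.
= 1.07²·19.7 + (-3)²·108 + 2·1.07·(-3)·6
= 22.55453 + 972 + (-38.52) = 956.03453.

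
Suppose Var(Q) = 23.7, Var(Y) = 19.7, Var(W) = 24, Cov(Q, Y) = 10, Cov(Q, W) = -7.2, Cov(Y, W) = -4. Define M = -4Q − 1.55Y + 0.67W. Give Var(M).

Var(M) = a²·Var(Q) + b²·Var(Y) + c²·Var(W) + 2ab·Cov(Q, Y) + 2ac·Cov(Q, W) + 2bc·Cov(Y, W), with a = -4, b = -1.55, c = 0.67.
= 379.2 + 47.32925 + 10.7736 + 124 + 38.592 + 8.308
= 608.20285.

Var(M) = 608.20285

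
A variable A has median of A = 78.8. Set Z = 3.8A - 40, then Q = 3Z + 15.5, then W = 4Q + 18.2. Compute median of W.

median of W = 3193.48

median of Z = 3.8·78.8 + (-40) = 259.44.
median of Q = 3·259.44 + 15.5 = 793.82.
median of W = 4·793.82 + 18.2 = 3193.48.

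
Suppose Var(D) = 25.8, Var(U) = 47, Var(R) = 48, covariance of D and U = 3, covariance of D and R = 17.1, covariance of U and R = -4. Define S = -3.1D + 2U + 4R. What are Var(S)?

Var(S) = 678.658

Var(S) = a²·Var(D) + b²·Var(U) + c²·Var(R) + 2ab·covariance of D and U + 2ac·covariance of D and R + 2bc·covariance of U and R, with a = -3.1, b = 2, c = 4.
= 247.938 + 188 + 768 + (-37.2) + (-424.08) + (-64)
= 678.658.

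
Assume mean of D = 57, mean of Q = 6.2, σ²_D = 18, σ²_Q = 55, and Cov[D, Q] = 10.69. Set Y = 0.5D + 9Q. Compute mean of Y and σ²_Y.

mean of Y = 84.3, σ²_Y = 4555.71

mean of Y = 0.5·mean of D + 9·mean of Q = 0.5·57 + 9·6.2 = 84.3.
σ²_Y = a²·σ²_D + b²·σ²_Q + 2ab·Cov[D, Q] with a = 0.5, b = 9.
= 0.5²·18 + 9²·55 + 2·0.5·9·10.69
= 4.5 + 4455 + 96.21 = 4555.71.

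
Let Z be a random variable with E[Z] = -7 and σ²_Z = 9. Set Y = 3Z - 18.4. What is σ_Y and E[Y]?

Y = 3Z - 18.4 is linear with a = 3, b = -18.4.
σ_Z = √9 = 3.
σ_Y = |a|·σ_Z = |3|·3 = 9.
E[Y] = a·E[Z] + b = 3·(-7) + (-18.4) = -39.4.

σ_Y = 9, E[Y] = -39.4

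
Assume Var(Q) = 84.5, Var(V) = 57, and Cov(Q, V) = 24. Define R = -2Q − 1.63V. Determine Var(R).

Var(R) = 645.9233

Var(R) = a²·Var(Q) + b²·Var(V) + 2ab·Cov(Q, V) with a = -2, b = -1.63.
= (-2)²·84.5 + (-1.63)²·57 + 2·(-2)·(-1.63)·24
= 338 + 151.4433 + 156.48 = 645.9233.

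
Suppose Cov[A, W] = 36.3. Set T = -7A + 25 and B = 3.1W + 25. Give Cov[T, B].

Cov[T, B] = a·c·Cov[A, W] = (-7)·3.1·36.3 = -787.71. Additive constants drop out.

Cov[T, B] = -787.71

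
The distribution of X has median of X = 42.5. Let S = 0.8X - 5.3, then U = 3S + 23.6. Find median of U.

median of S = 0.8·42.5 + (-5.3) = 28.7.
median of U = 3·28.7 + 23.6 = 109.7.

median of U = 109.7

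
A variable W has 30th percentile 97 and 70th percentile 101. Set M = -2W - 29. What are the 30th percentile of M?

30th percentile of M = -231

Since a = -2 < 0 the transformation is decreasing, reversing order: the 30th percentile of M corresponds to the 70th percentile of W.
So P_{30}(M) = a·P_{70}(W) + b = (-2)·101 + (-29) = -231.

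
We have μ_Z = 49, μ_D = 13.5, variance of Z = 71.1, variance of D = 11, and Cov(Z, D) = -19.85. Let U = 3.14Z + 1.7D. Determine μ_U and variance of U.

μ_U = 176.81, variance of U = 520.88896

μ_U = 3.14·μ_Z + 1.7·μ_D = 3.14·49 + 1.7·13.5 = 176.81.
variance of U = a²·variance of Z + b²·variance of D + 2ab·Cov(Z, D) with a = 3.14, b = 1.7.
= 3.14²·71.1 + 1.7²·11 + 2·3.14·1.7·(-19.85)
= 701.01756 + 31.79 + (-211.9186) = 520.88896.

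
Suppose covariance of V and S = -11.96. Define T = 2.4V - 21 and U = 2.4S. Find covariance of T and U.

covariance of T and U = -68.8896

covariance of T and U = a·c·covariance of V and S = 2.4·2.4·(-11.96) = -68.8896. Additive constants drop out.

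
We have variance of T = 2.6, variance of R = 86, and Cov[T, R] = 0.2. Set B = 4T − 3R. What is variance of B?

variance of B = 810.8

variance of B = a²·variance of T + b²·variance of R + 2ab·Cov[T, R] with a = 4, b = -3.
= 4²·2.6 + (-3)²·86 + 2·4·(-3)·0.2
= 41.6 + 774 + (-4.8) = 810.8.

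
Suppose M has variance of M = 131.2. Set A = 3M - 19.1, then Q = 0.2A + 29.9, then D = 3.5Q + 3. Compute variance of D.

variance of A = 3²·131.2 = 1180.8.
variance of Q = 0.2²·1180.8 = 47.232.
variance of D = 3.5²·47.232 = 578.592.

variance of D = 578.592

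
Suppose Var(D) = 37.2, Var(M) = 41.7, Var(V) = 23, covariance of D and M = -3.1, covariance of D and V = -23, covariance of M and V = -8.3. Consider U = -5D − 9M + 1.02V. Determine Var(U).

Var(U) = a²·Var(D) + b²·Var(M) + c²·Var(V) + 2ab·covariance of D and M + 2ac·covariance of D and V + 2bc·covariance of M and V, with a = -5, b = -9, c = 1.02.
= 930 + 3377.7 + 23.9292 + (-279) + 234.6 + 152.388
= 4439.6172.

Var(U) = 4439.6172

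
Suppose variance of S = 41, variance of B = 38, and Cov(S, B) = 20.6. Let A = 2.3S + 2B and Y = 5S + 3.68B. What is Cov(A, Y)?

By bilinearity, Cov(A, Y) = ac·variance of S + bd·variance of B + (ad+bc)·Cov(S, B), with a=2.3, b=2, c=5, d=3.68.
ac·variance of S = 2.3·5·41 = 471.5
bd·variance of B = 2·3.68·38 = 279.68
(ad+bc)·Cov(S, B) = (18.464)·20.6 = 380.3584
Cov(A, Y) = 471.5 + 279.68 + 380.3584 = 1131.5384.

Cov(A, Y) = 1131.5384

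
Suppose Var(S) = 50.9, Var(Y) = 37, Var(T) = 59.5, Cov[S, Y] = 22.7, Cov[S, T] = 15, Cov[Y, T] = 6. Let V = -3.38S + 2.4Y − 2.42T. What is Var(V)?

Var(V) = 950.48496

Var(V) = a²·Var(S) + b²·Var(Y) + c²·Var(T) + 2ab·Cov[S, Y] + 2ac·Cov[S, T] + 2bc·Cov[Y, T], with a = -3.38, b = 2.4, c = -2.42.
= 581.50196 + 213.12 + 348.4558 + (-368.2848) + 245.388 + (-69.696)
= 950.48496.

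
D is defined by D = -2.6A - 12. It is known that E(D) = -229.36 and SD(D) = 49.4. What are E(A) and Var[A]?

From D = -2.6A - 12: E(D) = a·E(A) + b, so E(A) = (E(D) − b)/a = (-229.36 − (-12))/(-2.6) = 83.6.
Var[D] = 49.4² = 2440.36.
Var[D] = a²·Var[A], so Var[A] = 2440.36/(-2.6)² = 361.

E(A) = 83.6, Var[A] = 361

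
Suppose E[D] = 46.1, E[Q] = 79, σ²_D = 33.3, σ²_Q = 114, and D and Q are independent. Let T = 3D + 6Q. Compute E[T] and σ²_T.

E[T] = 3·E[D] + 6·E[Q] = 3·46.1 + 6·79 = 612.3.
σ²_T = a²·σ²_D + b²·σ²_Q + 2ab·Cov(D, Q) with a = 3, b = 6.
Independence gives Cov(D, Q) = 0.
= 3²·33.3 + 6²·114 + 2·3·6·0
= 299.7 + 4104 + 0 = 4403.7.

E[T] = 612.3, σ²_T = 4403.7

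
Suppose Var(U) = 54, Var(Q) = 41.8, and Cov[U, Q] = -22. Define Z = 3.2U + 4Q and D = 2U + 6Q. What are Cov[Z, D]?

By bilinearity, Cov[Z, D] = ac·Var(U) + bd·Var(Q) + (ad+bc)·Cov[U, Q], with a=3.2, b=4, c=2, d=6.
ac·Var(U) = 3.2·2·54 = 345.6
bd·Var(Q) = 4·6·41.8 = 1003.2
(ad+bc)·Cov[U, Q] = (27.2)·(-22) = -598.4
Cov[Z, D] = 345.6 + 1003.2 + (-598.4) = 750.4.

Cov[Z, D] = 750.4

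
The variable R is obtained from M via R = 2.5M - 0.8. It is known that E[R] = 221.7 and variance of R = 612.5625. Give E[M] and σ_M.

From R = 2.5M - 0.8: E[R] = a·E[M] + b, so E[M] = (E[R] − b)/a = (221.7 − (-0.8))/2.5 = 89.
σ_R = √612.5625 = 24.75.
σ_R = |a|·σ_M, so σ_M = 24.75/|2.5| = 9.9.

E[M] = 89, σ_M = 9.9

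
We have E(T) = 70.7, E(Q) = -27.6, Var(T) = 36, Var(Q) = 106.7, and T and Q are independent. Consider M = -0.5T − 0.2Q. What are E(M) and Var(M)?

E(M) = (-0.5)·E(T) + (-0.2)·E(Q) = (-0.5)·70.7 + (-0.2)·(-27.6) = -29.83.
Var(M) = a²·Var(T) + b²·Var(Q) + 2ab·Cov(T, Q) with a = -0.5, b = -0.2.
Independence gives Cov(T, Q) = 0.
= (-0.5)²·36 + (-0.2)²·106.7 + 2·(-0.5)·(-0.2)·0
= 9 + 4.268 + 0 = 13.268.

E(M) = -29.83, Var(M) = 13.268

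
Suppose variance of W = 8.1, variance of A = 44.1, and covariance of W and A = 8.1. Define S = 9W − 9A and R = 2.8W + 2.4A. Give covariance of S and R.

covariance of S and R = -777.6

By bilinearity, covariance of S and R = ac·variance of W + bd·variance of A + (ad+bc)·covariance of W and A, with a=9, b=-9, c=2.8, d=2.4.
ac·variance of W = 9·2.8·8.1 = 204.12
bd·variance of A = (-9)·2.4·44.1 = -952.56
(ad+bc)·covariance of W and A = (-3.6)·8.1 = -29.16
covariance of S and R = 204.12 + (-952.56) + (-29.16) = -777.6.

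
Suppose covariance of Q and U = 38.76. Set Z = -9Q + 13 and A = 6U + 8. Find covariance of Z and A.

covariance of Z and A = -2093.04

covariance of Z and A = a·c·covariance of Q and U = (-9)·6·38.76 = -2093.04. Additive constants drop out.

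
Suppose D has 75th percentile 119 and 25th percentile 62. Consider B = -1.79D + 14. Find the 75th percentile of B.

Since a = -1.79 < 0 the transformation is decreasing, reversing order: the 75th percentile of B corresponds to the 25th percentile of D.
So P_{75}(B) = a·P_{25}(D) + b = (-1.79)·62 + 14 = -96.98.

75th percentile of B = -96.98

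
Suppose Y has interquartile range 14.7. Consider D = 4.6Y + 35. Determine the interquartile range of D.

Under D = aY + b, IQR(D) = |a|·IQR(Y) = |4.6|·14.7 = 67.62 (shifts cancel; spread scales by |a|).

IQR(D) = 67.62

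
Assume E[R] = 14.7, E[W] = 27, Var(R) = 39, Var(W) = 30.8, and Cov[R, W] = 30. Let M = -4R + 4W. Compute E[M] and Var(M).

E[M] = 49.2, Var(M) = 156.8

E[M] = (-4)·E[R] + 4·E[W] = (-4)·14.7 + 4·27 = 49.2.
Var(M) = a²·Var(R) + b²·Var(W) + 2ab·Cov[R, W] with a = -4, b = 4.
= (-4)²·39 + 4²·30.8 + 2·(-4)·4·30
= 624 + 492.8 + (-960) = 156.8.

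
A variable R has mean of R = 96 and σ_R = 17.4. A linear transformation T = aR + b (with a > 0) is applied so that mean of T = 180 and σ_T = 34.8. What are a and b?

σ_T = a·σ_R (a > 0), so a = 34.8/17.4 = 2.
mean of T = a·mean of R + b, so b = 180 − 2·96 = -12.

a = 2, b = -12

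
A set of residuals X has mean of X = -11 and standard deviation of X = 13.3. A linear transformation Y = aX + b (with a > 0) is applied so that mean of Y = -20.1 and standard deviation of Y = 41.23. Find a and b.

standard deviation of Y = a·standard deviation of X (a > 0), so a = 41.23/13.3 = 3.1.
mean of Y = a·mean of X + b, so b = -20.1 − 3.1·(-11) = 14.

a = 3.1, b = 14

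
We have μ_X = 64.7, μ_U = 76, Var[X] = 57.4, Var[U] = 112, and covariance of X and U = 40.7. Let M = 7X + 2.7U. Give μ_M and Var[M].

μ_M = 7·μ_X + 2.7·μ_U = 7·64.7 + 2.7·76 = 658.1.
Var[M] = a²·Var[X] + b²·Var[U] + 2ab·covariance of X and U with a = 7, b = 2.7.
= 7²·57.4 + 2.7²·112 + 2·7·2.7·40.7
= 2812.6 + 816.48 + 1538.46 = 5167.54.

μ_M = 658.1, Var[M] = 5167.54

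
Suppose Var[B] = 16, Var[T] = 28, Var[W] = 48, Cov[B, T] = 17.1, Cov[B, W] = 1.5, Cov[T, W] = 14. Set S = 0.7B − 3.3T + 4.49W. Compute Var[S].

Var[S] = 795.9958

Var[S] = a²·Var[B] + b²·Var[T] + c²·Var[W] + 2ab·Cov[B, T] + 2ac·Cov[B, W] + 2bc·Cov[T, W], with a = 0.7, b = -3.3, c = 4.49.
= 7.84 + 304.92 + 967.6848 + (-79.002) + 9.429 + (-414.876)
= 795.9958.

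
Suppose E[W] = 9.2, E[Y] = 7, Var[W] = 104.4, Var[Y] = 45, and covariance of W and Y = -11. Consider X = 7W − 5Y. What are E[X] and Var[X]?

E[X] = 7·E[W] + (-5)·E[Y] = 7·9.2 + (-5)·7 = 29.4.
Var[X] = a²·Var[W] + b²·Var[Y] + 2ab·covariance of W and Y with a = 7, b = -5.
= 7²·104.4 + (-5)²·45 + 2·7·(-5)·(-11)
= 5115.6 + 1125 + 770 = 7010.6.

E[X] = 29.4, Var[X] = 7010.6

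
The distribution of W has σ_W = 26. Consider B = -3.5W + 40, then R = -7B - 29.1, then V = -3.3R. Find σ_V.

σ_B = |-3.5|·26 = 91.
σ_R = |-7|·91 = 637.
σ_V = |-3.3|·637 = 2102.1.

σ_V = 2102.1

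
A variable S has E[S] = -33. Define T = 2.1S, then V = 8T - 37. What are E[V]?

E[V] = -591.4

E[T] = 2.1·(-33) = -69.3.
E[V] = 8·(-69.3) + (-37) = -591.4.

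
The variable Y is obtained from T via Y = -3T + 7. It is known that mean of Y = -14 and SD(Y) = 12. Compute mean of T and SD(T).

mean of T = 7, SD(T) = 4

From Y = -3T + 7: mean of Y = a·mean of T + b, so mean of T = (mean of Y − b)/a = (-14 − 7)/(-3) = 7.
SD(Y) = |a|·SD(T), so SD(T) = 12/|-3| = 4.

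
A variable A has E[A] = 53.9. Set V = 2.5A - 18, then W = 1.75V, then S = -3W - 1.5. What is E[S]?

E[V] = 2.5·53.9 + (-18) = 116.75.
E[W] = 1.75·116.75 = 204.3125.
E[S] = (-3)·204.3125 + (-1.5) = -614.4375.

E[S] = -614.4375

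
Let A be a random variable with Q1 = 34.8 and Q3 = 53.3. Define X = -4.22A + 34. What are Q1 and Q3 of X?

Q1(X) = -190.926, Q3(X) = -112.856

a = -4.22 < 0 reverses order: Q1(X) comes from Q3(A), Q3(X) from Q1(A).
Q1(X) = (-4.22)·53.3 + 34 = -190.926; Q3(X) = (-4.22)·34.8 + 34 = -112.856.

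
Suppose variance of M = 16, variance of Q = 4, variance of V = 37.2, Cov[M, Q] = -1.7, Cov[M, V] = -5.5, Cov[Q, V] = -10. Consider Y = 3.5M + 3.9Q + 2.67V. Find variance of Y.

variance of Y = 164.57008

variance of Y = a²·variance of M + b²·variance of Q + c²·variance of V + 2ab·Cov[M, Q] + 2ac·Cov[M, V] + 2bc·Cov[Q, V], with a = 3.5, b = 3.9, c = 2.67.
= 196 + 60.84 + 265.19508 + (-46.41) + (-102.795) + (-208.26)
= 164.57008.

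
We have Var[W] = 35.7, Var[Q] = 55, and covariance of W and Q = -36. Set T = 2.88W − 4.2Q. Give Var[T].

Var[T] = a²·Var[W] + b²·Var[Q] + 2ab·covariance of W and Q with a = 2.88, b = -4.2.
= 2.88²·35.7 + (-4.2)²·55 + 2·2.88·(-4.2)·(-36)
= 296.11008 + 970.2 + 870.912 = 2137.22208.

Var[T] = 2137.22208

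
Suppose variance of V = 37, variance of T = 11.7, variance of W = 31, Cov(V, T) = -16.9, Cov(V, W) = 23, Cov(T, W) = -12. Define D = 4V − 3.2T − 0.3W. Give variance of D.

variance of D = a²·variance of V + b²·variance of T + c²·variance of W + 2ab·Cov(V, T) + 2ac·Cov(V, W) + 2bc·Cov(T, W), with a = 4, b = -3.2, c = -0.3.
= 592 + 119.808 + 2.79 + 432.64 + (-55.2) + (-23.04)
= 1068.998.

variance of D = 1068.998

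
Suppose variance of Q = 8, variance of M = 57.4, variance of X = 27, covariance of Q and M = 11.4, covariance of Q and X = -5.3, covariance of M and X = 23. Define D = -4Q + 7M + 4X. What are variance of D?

variance of D = 4191.8

variance of D = a²·variance of Q + b²·variance of M + c²·variance of X + 2ab·covariance of Q and M + 2ac·covariance of Q and X + 2bc·covariance of M and X, with a = -4, b = 7, c = 4.
= 128 + 2812.6 + 432 + (-638.4) + 169.6 + 1288
= 4191.8.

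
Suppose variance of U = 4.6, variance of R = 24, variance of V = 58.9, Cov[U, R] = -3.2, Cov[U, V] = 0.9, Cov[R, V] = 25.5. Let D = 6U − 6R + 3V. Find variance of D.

variance of D = a²·variance of U + b²·variance of R + c²·variance of V + 2ab·Cov[U, R] + 2ac·Cov[U, V] + 2bc·Cov[R, V], with a = 6, b = -6, c = 3.
= 165.6 + 864 + 530.1 + 230.4 + 32.4 + (-918)
= 904.5.

variance of D = 904.5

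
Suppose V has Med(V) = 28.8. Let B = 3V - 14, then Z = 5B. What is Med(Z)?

Med(Z) = 362

Med(B) = 3·28.8 + (-14) = 72.4.
Med(Z) = 5·72.4 = 362.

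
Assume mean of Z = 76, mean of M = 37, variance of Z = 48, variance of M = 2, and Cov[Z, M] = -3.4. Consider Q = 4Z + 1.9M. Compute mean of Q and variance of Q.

mean of Q = 4·mean of Z + 1.9·mean of M = 4·76 + 1.9·37 = 374.3.
variance of Q = a²·variance of Z + b²·variance of M + 2ab·Cov[Z, M] with a = 4, b = 1.9.
= 4²·48 + 1.9²·2 + 2·4·1.9·(-3.4)
= 768 + 7.22 + (-51.68) = 723.54.

mean of Q = 374.3, variance of Q = 723.54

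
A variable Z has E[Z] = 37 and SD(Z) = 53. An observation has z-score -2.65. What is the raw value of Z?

Z = E[Z] + z·SD(Z) = 37 + (-2.65)·53 = -103.45.

Z = -103.45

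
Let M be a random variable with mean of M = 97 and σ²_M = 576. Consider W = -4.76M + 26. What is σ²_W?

σ²_W = 13050.7776

W = -4.76M + 26 is linear with a = -4.76, b = 26.
σ²_W = a²·σ²_M = (-4.76)²·576 = 13050.7776 (the additive constant 26 does not affect variance).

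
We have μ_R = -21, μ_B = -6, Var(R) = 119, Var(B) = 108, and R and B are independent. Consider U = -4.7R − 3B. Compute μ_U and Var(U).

μ_U = (-4.7)·μ_R + (-3)·μ_B = (-4.7)·(-21) + (-3)·(-6) = 116.7.
Var(U) = a²·Var(R) + b²·Var(B) + 2ab·covariance of R and B with a = -4.7, b = -3.
Independence gives covariance of R and B = 0.
= (-4.7)²·119 + (-3)²·108 + 2·(-4.7)·(-3)·0
= 2628.71 + 972 + 0 = 3600.71.

μ_U = 116.7, Var(U) = 3600.71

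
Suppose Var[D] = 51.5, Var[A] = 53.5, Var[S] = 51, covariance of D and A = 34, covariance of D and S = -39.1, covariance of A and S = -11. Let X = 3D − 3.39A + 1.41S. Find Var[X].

Var[X] = 262.53225

Var[X] = a²·Var[D] + b²·Var[A] + c²·Var[S] + 2ab·covariance of D and A + 2ac·covariance of D and S + 2bc·covariance of A and S, with a = 3, b = -3.39, c = 1.41.
= 463.5 + 614.82735 + 101.3931 + (-691.56) + (-330.786) + 105.1578
= 262.53225.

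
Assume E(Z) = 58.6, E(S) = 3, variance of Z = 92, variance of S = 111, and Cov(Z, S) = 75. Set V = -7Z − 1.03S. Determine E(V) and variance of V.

E(V) = (-7)·E(Z) + (-1.03)·E(S) = (-7)·58.6 + (-1.03)·3 = -413.29.
variance of V = a²·variance of Z + b²·variance of S + 2ab·Cov(Z, S) with a = -7, b = -1.03.
= (-7)²·92 + (-1.03)²·111 + 2·(-7)·(-1.03)·75
= 4508 + 117.7599 + 1081.5 = 5707.2599.

E(V) = -413.29, variance of V = 5707.2599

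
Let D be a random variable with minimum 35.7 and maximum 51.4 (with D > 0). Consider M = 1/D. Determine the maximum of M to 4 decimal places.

1/D is decreasing on this domain, so max(M) comes from min(D) = 35.7: max(M) = 1/(35.7) ≈ 0.028.

max(M) = 0.028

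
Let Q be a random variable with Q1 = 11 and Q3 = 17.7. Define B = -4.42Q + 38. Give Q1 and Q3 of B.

Q1(B) = -40.234, Q3(B) = -10.62

a = -4.42 < 0 reverses order: Q1(B) comes from Q3(Q), Q3(B) from Q1(Q).
Q1(B) = (-4.42)·17.7 + 38 = -40.234; Q3(B) = (-4.42)·11 + 38 = -10.62.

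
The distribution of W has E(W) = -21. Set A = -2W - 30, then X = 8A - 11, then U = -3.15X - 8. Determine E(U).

E(U) = -275.75

E(A) = (-2)·(-21) + (-30) = 12.
E(X) = 8·12 + (-11) = 85.
E(U) = (-3.15)·85 + (-8) = -275.75.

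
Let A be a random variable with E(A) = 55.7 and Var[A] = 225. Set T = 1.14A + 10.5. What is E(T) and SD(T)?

E(T) = 73.998, SD(T) = 17.1

T = 1.14A + 10.5 is linear with a = 1.14, b = 10.5.
E(T) = a·E(A) + b = 1.14·55.7 + 10.5 = 73.998.
SD(A) = √225 = 15.
SD(T) = |a|·SD(A) = |1.14|·15 = 17.1.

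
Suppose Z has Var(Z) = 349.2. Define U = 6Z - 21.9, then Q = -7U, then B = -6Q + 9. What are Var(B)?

Var(U) = 6²·349.2 = 12571.2.
Var(Q) = (-7)²·12571.2 = 615988.8.
Var(B) = (-6)²·615988.8 = 22175596.8.

Var(B) = 22175596.8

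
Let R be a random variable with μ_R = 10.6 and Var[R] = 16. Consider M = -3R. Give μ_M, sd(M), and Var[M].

M = -3R is linear with a = -3, b = 0.
μ_M = a·μ_R + b = (-3)·10.6 = -31.8.
sd(R) = √16 = 4.
sd(M) = |a|·sd(R) = |-3|·4 = 12.
Var[M] = a²·Var[R] = (-3)²·16 = 144.

μ_M = -31.8, sd(M) = 12, Var[M] = 144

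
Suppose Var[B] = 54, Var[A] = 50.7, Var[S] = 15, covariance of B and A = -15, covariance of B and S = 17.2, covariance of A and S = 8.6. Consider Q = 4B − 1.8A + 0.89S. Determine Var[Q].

Var[Q] = 1351.0591

Var[Q] = a²·Var[B] + b²·Var[A] + c²·Var[S] + 2ab·covariance of B and A + 2ac·covariance of B and S + 2bc·covariance of A and S, with a = 4, b = -1.8, c = 0.89.
= 864 + 164.268 + 11.8815 + 216 + 122.464 + (-27.5544)
= 1351.0591.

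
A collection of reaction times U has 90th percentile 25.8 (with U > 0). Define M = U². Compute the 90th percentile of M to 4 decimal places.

U² is increasing, so P_{90}(M) = g(P_{90}(U)) = 665.64.

90th percentile of M = 665.64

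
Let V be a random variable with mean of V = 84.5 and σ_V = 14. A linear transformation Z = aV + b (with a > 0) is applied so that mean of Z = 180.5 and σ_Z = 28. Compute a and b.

σ_Z = a·σ_V (a > 0), so a = 28/14 = 2.
mean of Z = a·mean of V + b, so b = 180.5 − 2·84.5 = 11.5.

a = 2, b = 11.5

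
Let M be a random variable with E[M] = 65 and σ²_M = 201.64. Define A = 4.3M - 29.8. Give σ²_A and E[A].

A = 4.3M - 29.8 is linear with a = 4.3, b = -29.8.
σ²_A = a²·σ²_M = 4.3²·201.64 = 3728.3236 (the additive constant -29.8 does not affect variance).
E[A] = a·E[M] + b = 4.3·65 + (-29.8) = 249.7.

σ²_A = 3728.3236, E[A] = 249.7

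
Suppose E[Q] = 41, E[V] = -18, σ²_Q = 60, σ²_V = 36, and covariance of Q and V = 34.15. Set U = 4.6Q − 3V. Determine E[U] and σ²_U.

E[U] = 242.6, σ²_U = 651.06

E[U] = 4.6·E[Q] + (-3)·E[V] = 4.6·41 + (-3)·(-18) = 242.6.
σ²_U = a²·σ²_Q + b²·σ²_V + 2ab·covariance of Q and V with a = 4.6, b = -3.
= 4.6²·60 + (-3)²·36 + 2·4.6·(-3)·34.15
= 1269.6 + 324 + (-942.54) = 651.06.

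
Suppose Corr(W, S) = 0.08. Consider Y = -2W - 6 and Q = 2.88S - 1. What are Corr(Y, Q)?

Linear rescalings preserve |correlation|; the slopes -2 and 2.88 have opposite signs, so the correlation flips sign: Corr(Y, Q) = −Corr(W, S) = -0.08.

Corr(Y, Q) = -0.08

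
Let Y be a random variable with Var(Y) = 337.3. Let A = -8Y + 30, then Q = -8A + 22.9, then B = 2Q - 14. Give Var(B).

Var(B) = 5526323.2

Var(A) = (-8)²·337.3 = 21587.2.
Var(Q) = (-8)²·21587.2 = 1381580.8.
Var(B) = 2²·1381580.8 = 5526323.2.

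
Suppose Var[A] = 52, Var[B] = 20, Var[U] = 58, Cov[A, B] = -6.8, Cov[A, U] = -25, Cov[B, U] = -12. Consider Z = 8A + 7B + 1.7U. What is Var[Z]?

Var[Z] = 2748.42

Var[Z] = a²·Var[A] + b²·Var[B] + c²·Var[U] + 2ab·Cov[A, B] + 2ac·Cov[A, U] + 2bc·Cov[B, U], with a = 8, b = 7, c = 1.7.
= 3328 + 980 + 167.62 + (-761.6) + (-680) + (-285.6)
= 2748.42.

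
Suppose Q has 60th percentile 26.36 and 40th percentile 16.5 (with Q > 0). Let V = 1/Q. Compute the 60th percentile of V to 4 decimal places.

1/Q is decreasing on Q > 0, so percentile order reverses: P_{60}(V) uses P_{40}(Q) = 16.5.
P_{60}(V) = 1/16.5 ≈ 0.0606.

60th percentile of V = 0.0606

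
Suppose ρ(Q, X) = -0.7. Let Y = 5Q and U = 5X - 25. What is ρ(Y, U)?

Linear rescalings preserve correlation up to sign; here the slopes 5 and 5 have the same sign, so ρ(Y, U) = ρ(Q, X) = -0.7.

ρ(Y, U) = -0.7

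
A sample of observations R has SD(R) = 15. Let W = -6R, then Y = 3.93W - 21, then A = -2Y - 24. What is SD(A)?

SD(A) = 707.4

SD(W) = |-6|·15 = 90.
SD(Y) = |3.93|·90 = 353.7.
SD(A) = |-2|·353.7 = 707.4.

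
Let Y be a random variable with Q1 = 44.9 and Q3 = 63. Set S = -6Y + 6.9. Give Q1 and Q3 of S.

a = -6 < 0 reverses order: Q1(S) comes from Q3(Y), Q3(S) from Q1(Y).
Q1(S) = (-6)·63 + 6.9 = -371.1; Q3(S) = (-6)·44.9 + 6.9 = -262.5.

Q1(S) = -371.1, Q3(S) = -262.5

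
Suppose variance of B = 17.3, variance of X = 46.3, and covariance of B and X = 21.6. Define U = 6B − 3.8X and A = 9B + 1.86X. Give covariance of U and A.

By bilinearity, covariance of U and A = ac·variance of B + bd·variance of X + (ad+bc)·covariance of B and X, with a=6, b=-3.8, c=9, d=1.86.
ac·variance of B = 6·9·17.3 = 934.2
bd·variance of X = (-3.8)·1.86·46.3 = -327.2484
(ad+bc)·covariance of B and X = (-23.04)·21.6 = -497.664
covariance of U and A = 934.2 + (-327.2484) + (-497.664) = 109.2876.

covariance of U and A = 109.2876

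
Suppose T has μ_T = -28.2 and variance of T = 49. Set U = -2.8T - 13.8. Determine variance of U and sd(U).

U = -2.8T - 13.8 is linear with a = -2.8, b = -13.8.
variance of U = a²·variance of T = (-2.8)²·49 = 384.16 (the additive constant -13.8 does not affect variance).
sd(T) = √49 = 7.
sd(U) = |a|·sd(T) = |-2.8|·7 = 19.6.

variance of U = 384.16, sd(U) = 19.6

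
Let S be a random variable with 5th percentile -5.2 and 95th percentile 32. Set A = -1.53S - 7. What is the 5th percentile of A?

Since a = -1.53 < 0 the transformation is decreasing, reversing order: the 5th percentile of A corresponds to the 95th percentile of S.
So P_{5}(A) = a·P_{95}(S) + b = (-1.53)·32 + (-7) = -55.96.

5th percentile of A = -55.96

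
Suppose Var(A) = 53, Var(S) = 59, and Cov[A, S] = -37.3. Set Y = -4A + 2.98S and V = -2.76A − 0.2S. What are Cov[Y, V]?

Cov[Y, V] = 826.90104

By bilinearity, Cov[Y, V] = ac·Var(A) + bd·Var(S) + (ad+bc)·Cov[A, S], with a=-4, b=2.98, c=-2.76, d=-0.2.
ac·Var(A) = (-4)·(-2.76)·53 = 585.12
bd·Var(S) = 2.98·(-0.2)·59 = -35.164
(ad+bc)·Cov[A, S] = (-7.4248)·(-37.3) = 276.94504
Cov[Y, V] = 585.12 + (-35.164) + 276.94504 = 826.90104.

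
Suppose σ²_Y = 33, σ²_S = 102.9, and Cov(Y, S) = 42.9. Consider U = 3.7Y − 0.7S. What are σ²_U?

σ²_U = a²·σ²_Y + b²·σ²_S + 2ab·Cov(Y, S) with a = 3.7, b = -0.7.
= 3.7²·33 + (-0.7)²·102.9 + 2·3.7·(-0.7)·42.9
= 451.77 + 50.421 + (-222.222) = 279.969.

σ²_U = 279.969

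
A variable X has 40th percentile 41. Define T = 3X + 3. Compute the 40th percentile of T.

40th percentile of T = 126

Since a = 3 > 0 the transformation is increasing, so the 40th percentile of T = a·(P_{40} of X) + b = 3·41 + 3 = 126.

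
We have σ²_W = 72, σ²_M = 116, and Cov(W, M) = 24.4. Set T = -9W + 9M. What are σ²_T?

σ²_T = a²·σ²_W + b²·σ²_M + 2ab·Cov(W, M) with a = -9, b = 9.
= (-9)²·72 + 9²·116 + 2·(-9)·9·24.4
= 5832 + 9396 + (-3952.8) = 11275.2.

σ²_T = 11275.2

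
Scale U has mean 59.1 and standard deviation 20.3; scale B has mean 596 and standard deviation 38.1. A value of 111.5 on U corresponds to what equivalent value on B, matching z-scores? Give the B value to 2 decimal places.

z = (111.5 − 59.1)/20.3 ≈ 2.5813.
B = 596 + z·38.1 = 596 + (111.5 − 59.1)·38.1/20.3 ≈ 694.35.

B = 694.35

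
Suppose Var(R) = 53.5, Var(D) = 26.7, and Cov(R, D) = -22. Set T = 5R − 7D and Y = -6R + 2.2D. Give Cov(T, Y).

By bilinearity, Cov(T, Y) = ac·Var(R) + bd·Var(D) + (ad+bc)·Cov(R, D), with a=5, b=-7, c=-6, d=2.2.
ac·Var(R) = 5·(-6)·53.5 = -1605
bd·Var(D) = (-7)·2.2·26.7 = -411.18
(ad+bc)·Cov(R, D) = (53)·(-22) = -1166
Cov(T, Y) = -1605 + (-411.18) + (-1166) = -3182.18.

Cov(T, Y) = -3182.18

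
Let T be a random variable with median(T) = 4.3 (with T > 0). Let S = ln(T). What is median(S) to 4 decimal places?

median(S) = 1.4586

ln(T) is monotone on this domain, so median(S) = ln(4.3) ≈ 1.4586.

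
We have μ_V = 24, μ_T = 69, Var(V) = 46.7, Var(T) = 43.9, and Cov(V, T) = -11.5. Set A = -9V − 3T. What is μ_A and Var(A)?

μ_A = (-9)·μ_V + (-3)·μ_T = (-9)·24 + (-3)·69 = -423.
Var(A) = a²·Var(V) + b²·Var(T) + 2ab·Cov(V, T) with a = -9, b = -3.
= (-9)²·46.7 + (-3)²·43.9 + 2·(-9)·(-3)·(-11.5)
= 3782.7 + 395.1 + (-621) = 3556.8.

μ_A = -423, Var(A) = 3556.8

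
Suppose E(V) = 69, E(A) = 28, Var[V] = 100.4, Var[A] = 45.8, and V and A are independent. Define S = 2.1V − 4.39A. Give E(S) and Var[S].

E(S) = 2.1·E(V) + (-4.39)·E(A) = 2.1·69 + (-4.39)·28 = 21.98.
Var[S] = a²·Var[V] + b²·Var[A] + 2ab·covariance of V and A with a = 2.1, b = -4.39.
Independence gives covariance of V and A = 0.
= 2.1²·100.4 + (-4.39)²·45.8 + 2·2.1·(-4.39)·0
= 442.764 + 882.66218 + 0 = 1325.42618.

E(S) = 21.98, Var[S] = 1325.42618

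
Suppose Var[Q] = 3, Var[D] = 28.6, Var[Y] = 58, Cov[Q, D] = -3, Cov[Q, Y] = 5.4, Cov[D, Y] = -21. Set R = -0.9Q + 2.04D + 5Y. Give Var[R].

Var[R] = 1105.46776

Var[R] = a²·Var[Q] + b²·Var[D] + c²·Var[Y] + 2ab·Cov[Q, D] + 2ac·Cov[Q, Y] + 2bc·Cov[D, Y], with a = -0.9, b = 2.04, c = 5.
= 2.43 + 119.02176 + 1450 + 11.016 + (-48.6) + (-428.4)
= 1105.46776.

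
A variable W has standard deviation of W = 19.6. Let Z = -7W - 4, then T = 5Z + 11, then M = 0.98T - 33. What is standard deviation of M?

standard deviation of Z = |-7|·19.6 = 137.2.
standard deviation of T = |5|·137.2 = 686.
standard deviation of M = |0.98|·686 = 672.28.

standard deviation of M = 672.28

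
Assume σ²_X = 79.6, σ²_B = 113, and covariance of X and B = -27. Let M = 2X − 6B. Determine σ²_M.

σ²_M = a²·σ²_X + b²·σ²_B + 2ab·covariance of X and B with a = 2, b = -6.
= 2²·79.6 + (-6)²·113 + 2·2·(-6)·(-27)
= 318.4 + 4068 + 648 = 5034.4.

σ²_M = 5034.4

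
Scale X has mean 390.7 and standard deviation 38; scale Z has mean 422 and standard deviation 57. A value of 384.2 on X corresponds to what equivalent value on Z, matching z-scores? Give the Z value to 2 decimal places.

z = (384.2 − 390.7)/38 ≈ -0.1711.
Z = 422 + z·57 = 422 + (384.2 − 390.7)·57/38 = 412.25.

Z = 412.25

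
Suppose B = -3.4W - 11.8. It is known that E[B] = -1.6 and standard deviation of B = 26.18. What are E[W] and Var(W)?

From B = -3.4W - 11.8: E[B] = a·E[W] + b, so E[W] = (E[B] − b)/a = (-1.6 − (-11.8))/(-3.4) = -3.
Var(B) = 26.18² = 685.3924.
Var(B) = a²·Var(W), so Var(W) = 685.3924/(-3.4)² = 59.29.

E[W] = -3, Var(W) = 59.29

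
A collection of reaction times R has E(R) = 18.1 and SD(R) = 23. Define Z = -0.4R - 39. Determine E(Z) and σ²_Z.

E(Z) = -46.24, σ²_Z = 84.64

Z = -0.4R - 39 is linear with a = -0.4, b = -39.
E(Z) = a·E(R) + b = (-0.4)·18.1 + (-39) = -46.24.
σ²_R = 23² = 529.
σ²_Z = a²·σ²_R = (-0.4)²·529 = 84.64 (the additive constant -39 does not affect variance).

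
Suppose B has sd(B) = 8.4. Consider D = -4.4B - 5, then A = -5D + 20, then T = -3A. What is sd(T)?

sd(T) = 554.4

sd(D) = |-4.4|·8.4 = 36.96.
sd(A) = |-5|·36.96 = 184.8.
sd(T) = |-3|·184.8 = 554.4.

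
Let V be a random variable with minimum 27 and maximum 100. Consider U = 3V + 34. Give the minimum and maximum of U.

min(U) = 115, max(U) = 334

a = 3 > 0, so min(U) = a·min(V)+b = 3·27 + 34 = 115 and max(U) = 3·100 + 34 = 334.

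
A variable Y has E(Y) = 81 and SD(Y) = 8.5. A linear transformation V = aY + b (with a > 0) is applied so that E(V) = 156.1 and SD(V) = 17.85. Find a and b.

SD(V) = a·SD(Y) (a > 0), so a = 17.85/8.5 = 2.1.
E(V) = a·E(Y) + b, so b = 156.1 − 2.1·81 = -14.

a = 2.1, b = -14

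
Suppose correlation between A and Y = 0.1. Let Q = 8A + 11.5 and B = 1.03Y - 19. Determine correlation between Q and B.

Linear rescalings preserve correlation up to sign; here the slopes 8 and 1.03 have the same sign, so correlation between Q and B = correlation between A and Y = 0.1.

correlation between Q and B = 0.1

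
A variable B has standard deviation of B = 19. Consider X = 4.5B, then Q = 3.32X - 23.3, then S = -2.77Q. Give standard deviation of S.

standard deviation of X = |4.5|·19 = 85.5.
standard deviation of Q = |3.32|·85.5 = 283.86.
standard deviation of S = |-2.77|·283.86 = 786.2922.

standard deviation of S = 786.2922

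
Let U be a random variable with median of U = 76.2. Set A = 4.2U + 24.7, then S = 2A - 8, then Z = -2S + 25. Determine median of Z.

median of A = 4.2·76.2 + 24.7 = 344.74.
median of S = 2·344.74 + (-8) = 681.48.
median of Z = (-2)·681.48 + 25 = -1337.96.

median of Z = -1337.96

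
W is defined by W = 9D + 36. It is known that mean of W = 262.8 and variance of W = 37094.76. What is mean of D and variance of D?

From W = 9D + 36: mean of W = a·mean of D + b, so mean of D = (mean of W − b)/a = (262.8 − 36)/9 = 25.2.
variance of W = a²·variance of D, so variance of D = 37094.76/9² = 457.96.

mean of D = 25.2, variance of D = 457.96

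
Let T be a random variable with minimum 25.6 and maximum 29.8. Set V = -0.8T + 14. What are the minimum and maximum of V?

min(V) = -9.84, max(V) = -6.48

a = -0.8 < 0, so order reverses: min(V) = a·max(T)+b = (-0.8)·29.8 + 14 = -9.84; max(V) = a·min(T)+b = (-0.8)·25.6 + 14 = -6.48.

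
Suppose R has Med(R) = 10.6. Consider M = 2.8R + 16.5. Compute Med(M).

A linear map preserves order up to sign, so Med(M) = a·Med(R) + b = 2.8·10.6 + 16.5 = 46.18.

Med(M) = 46.18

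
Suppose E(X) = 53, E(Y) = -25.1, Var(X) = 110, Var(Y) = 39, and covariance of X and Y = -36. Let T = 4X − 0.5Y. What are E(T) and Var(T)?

E(T) = 224.55, Var(T) = 1913.75

E(T) = 4·E(X) + (-0.5)·E(Y) = 4·53 + (-0.5)·(-25.1) = 224.55.
Var(T) = a²·Var(X) + b²·Var(Y) + 2ab·covariance of X and Y with a = 4, b = -0.5.
= 4²·110 + (-0.5)²·39 + 2·4·(-0.5)·(-36)
= 1760 + 9.75 + 144 = 1913.75.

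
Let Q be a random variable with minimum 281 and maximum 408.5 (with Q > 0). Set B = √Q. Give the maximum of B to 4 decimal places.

max(B) = 20.2114

√Q is increasing on this domain, so max(B) comes from max(Q) = 408.5: max(B) = √(408.5) ≈ 20.2114.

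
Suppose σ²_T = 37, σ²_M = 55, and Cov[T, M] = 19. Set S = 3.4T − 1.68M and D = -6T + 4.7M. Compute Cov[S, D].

By bilinearity, Cov[S, D] = ac·σ²_T + bd·σ²_M + (ad+bc)·Cov[T, M], with a=3.4, b=-1.68, c=-6, d=4.7.
ac·σ²_T = 3.4·(-6)·37 = -754.8
bd·σ²_M = (-1.68)·4.7·55 = -434.28
(ad+bc)·Cov[T, M] = (26.06)·19 = 495.14
Cov[S, D] = -754.8 + (-434.28) + 495.14 = -693.94.

Cov[S, D] = -693.94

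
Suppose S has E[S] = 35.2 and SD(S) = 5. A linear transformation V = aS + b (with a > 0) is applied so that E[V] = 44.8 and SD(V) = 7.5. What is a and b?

SD(V) = a·SD(S) (a > 0), so a = 7.5/5 = 1.5.
E[V] = a·E[S] + b, so b = 44.8 − 1.5·35.2 = -8.

a = 1.5, b = -8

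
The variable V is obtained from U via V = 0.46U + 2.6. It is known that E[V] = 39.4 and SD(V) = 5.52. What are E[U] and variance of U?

From V = 0.46U + 2.6: E[V] = a·E[U] + b, so E[U] = (E[V] − b)/a = (39.4 − 2.6)/0.46 = 80.
variance of V = 5.52² = 30.4704.
variance of V = a²·variance of U, so variance of U = 30.4704/0.46² = 144.

E[U] = 80, variance of U = 144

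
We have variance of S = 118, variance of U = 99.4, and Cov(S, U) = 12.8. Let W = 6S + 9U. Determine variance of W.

variance of W = 13681.8

variance of W = a²·variance of S + b²·variance of U + 2ab·Cov(S, U) with a = 6, b = 9.
= 6²·118 + 9²·99.4 + 2·6·9·12.8
= 4248 + 8051.4 + 1382.4 = 13681.8.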